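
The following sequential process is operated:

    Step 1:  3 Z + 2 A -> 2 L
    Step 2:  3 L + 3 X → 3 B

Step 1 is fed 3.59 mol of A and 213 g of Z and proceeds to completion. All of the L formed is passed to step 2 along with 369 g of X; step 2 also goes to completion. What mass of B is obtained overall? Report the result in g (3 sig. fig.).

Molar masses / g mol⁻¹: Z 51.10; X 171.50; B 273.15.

Step 1:
n(A) = 3.590 mol
n(Z) = 213.0 / 51.10 = 4.168 mol
n/ν → A: 1.795, Z: 1.389; Z is limiting.
n(L) produced = (2/3) × 4.168 = 2.779 mol
Step 2:
n(L) available = 2.779 mol
n(X) = 369.0 / 171.50 = 2.152 mol
n/ν → L: 0.9263, X: 0.7173; X is limiting.
n(B) = (3/3) × 2.152 = 2.152 mol
mass = 2.152 × 273.15 = 587.8 g

588 g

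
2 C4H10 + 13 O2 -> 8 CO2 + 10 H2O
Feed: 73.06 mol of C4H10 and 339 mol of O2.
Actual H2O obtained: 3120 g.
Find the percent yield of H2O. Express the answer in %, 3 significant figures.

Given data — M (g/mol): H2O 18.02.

n(C4H10) = 73.06 mol
n(O2) = 339.0 mol
n/ν for C4H10 = 73.06/2 = 36.53
n/ν for O2 = 339.0/13 = 26.08
Smallest n/ν is O2 → limiting reagent.
theoretical n(H2O) = (10/13) × 339.0 = 260.8 mol → 4700 g
% yield = 3120 / 4700 × 100 = 66.38 %

66.4 %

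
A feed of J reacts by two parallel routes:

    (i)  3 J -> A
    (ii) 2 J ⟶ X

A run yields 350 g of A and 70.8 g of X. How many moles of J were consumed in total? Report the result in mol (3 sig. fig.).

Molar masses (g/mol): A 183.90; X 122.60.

n(A) = 350 / 183.90 = 1.903 mol
n(X) = 70.8 / 122.60 = 0.5775 mol
n(J) via (i) = (3/1)×1.903 = 5.709 mol
n(J) via (ii) = (2/1)×0.5775 = 1.155 mol
total n(J) = 5.709 + 1.155 = 6.864 mol

6.86 mol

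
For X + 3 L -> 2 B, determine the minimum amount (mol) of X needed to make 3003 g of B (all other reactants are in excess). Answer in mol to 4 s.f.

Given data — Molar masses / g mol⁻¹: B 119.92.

n(B) = 3003 / 119.92 = 25.04 mol
n(X) = (1/2) × 25.04 = 12.52 mol

12.52 mol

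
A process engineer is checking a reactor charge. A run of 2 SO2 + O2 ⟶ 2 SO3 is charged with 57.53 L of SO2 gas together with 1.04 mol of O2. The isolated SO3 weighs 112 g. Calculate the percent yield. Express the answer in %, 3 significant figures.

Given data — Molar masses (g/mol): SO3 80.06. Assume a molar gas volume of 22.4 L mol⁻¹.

67.3 %

n(SO2) = 57.53 / 22.4 = 2.568 mol
n(O2) = 1.040 mol
n/ν for SO2 = 2.568/2 = 1.284
n/ν for O2 = 1.040/1 = 1.040
Smallest n/ν is O2 → limiting reagent.
theoretical n(SO3) = (2/1) × 1.040 = 2.080 mol → 166.5 g
% yield = 112 / 166.5 × 100 = 67.27 %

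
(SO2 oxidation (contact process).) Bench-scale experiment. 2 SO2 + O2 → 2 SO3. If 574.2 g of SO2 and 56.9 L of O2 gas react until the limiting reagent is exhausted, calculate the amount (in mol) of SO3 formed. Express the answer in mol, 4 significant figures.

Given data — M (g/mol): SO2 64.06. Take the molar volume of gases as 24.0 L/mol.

4.742 mol

n(SO2) = 574.2 / 64.06 = 8.963 mol
n(O2) = 56.90 / 24.0 = 2.371 mol
n/ν → SO2: 4.482, O2: 2.371; O2 is limiting.
n(SO3) = (2/1) × 2.371 = 4.742 mol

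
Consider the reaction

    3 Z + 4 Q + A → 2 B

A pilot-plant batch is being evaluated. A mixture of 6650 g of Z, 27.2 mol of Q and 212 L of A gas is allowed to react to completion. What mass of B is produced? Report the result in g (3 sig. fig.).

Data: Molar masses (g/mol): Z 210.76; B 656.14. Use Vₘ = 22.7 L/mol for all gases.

8920 g

n(Z) = 6650 / 210.76 = 31.55 mol
n(Q) = 27.20 mol
n(A) = 212.0 / 22.7 = 9.339 mol
n/ν for Z = 31.55/3 = 10.52
n/ν for Q = 27.20/4 = 6.800
n/ν for A = 9.339/1 = 9.339
Smallest n/ν is Q → limiting reagent.
n(B) = (2/4) × 27.20 = 13.60 mol
mass = 13.60 × 656.14 = 8924 g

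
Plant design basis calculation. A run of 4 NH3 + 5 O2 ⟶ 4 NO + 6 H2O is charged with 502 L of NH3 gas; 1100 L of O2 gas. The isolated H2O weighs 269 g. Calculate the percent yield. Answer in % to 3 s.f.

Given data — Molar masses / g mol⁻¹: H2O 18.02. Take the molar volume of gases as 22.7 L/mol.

45.0 %

n(NH3) = 502.0 / 22.7 = 22.11 mol
n(O2) = 1100 / 22.7 = 48.46 mol
n/ν → NH3: 5.528, O2: 9.692; NH3 is limiting.
theoretical n(H2O) = (6/4) × 22.11 = 33.17 mol → 597.7 g
% yield = 269 / 597.7 × 100 = 45.01 %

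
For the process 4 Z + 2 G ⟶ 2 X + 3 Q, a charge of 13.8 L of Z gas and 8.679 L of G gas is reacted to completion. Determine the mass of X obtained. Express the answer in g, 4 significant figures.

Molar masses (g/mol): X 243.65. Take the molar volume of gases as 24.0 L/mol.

70.05 g

n(Z) = 13.80 / 24.0 = 0.5750 mol
n(G) = 8.679 / 24.0 = 0.3616 mol
n/ν → Z: 0.1438, G: 0.1808; Z is limiting.
n(X) = (2/4) × 0.5750 = 0.2875 mol
mass = 0.2875 × 243.65 = 70.05 g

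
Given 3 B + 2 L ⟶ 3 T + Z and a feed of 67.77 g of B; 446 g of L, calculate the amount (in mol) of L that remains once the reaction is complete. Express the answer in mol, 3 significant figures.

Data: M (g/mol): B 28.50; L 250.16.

0.198 mol

n(B) = 67.77 / 28.50 = 2.378 mol
n(L) = 446.0 / 250.16 = 1.783 mol
n/ν for B = 2.378/3 = 0.7927
n/ν for L = 1.783/2 = 0.8915
Smallest n/ν is B → limiting reagent.
L consumed = (2/3) × 2.378 = 1.585 mol
L remaining = 1.783 − 1.585 = 0.1980 mol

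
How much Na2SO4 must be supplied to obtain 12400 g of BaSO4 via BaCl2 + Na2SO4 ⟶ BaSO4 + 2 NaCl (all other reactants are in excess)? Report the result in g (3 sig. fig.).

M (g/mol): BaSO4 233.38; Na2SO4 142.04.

7550 g

n(BaSO4) = 12400 / 233.38 = 53.13 mol
n(Na2SO4) = (1/1) × 53.13 = 53.13 mol
mass = 53.13 × 142.04 = 7547 g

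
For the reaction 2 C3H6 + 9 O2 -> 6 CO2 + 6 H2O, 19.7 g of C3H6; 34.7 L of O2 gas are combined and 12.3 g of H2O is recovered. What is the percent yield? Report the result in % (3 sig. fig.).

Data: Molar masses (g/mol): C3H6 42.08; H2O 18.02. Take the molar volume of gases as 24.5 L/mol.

72.3 %

n(C3H6) = 19.70 / 42.08 = 0.4682 mol
n(O2) = 34.70 / 24.5 = 1.416 mol
n/ν → C3H6: 0.2341, O2: 0.1573; O2 is limiting.
theoretical n(H2O) = (6/9) × 1.416 = 0.9440 mol → 17.01 g
% yield = 12.3 / 17.01 × 100 = 72.31 %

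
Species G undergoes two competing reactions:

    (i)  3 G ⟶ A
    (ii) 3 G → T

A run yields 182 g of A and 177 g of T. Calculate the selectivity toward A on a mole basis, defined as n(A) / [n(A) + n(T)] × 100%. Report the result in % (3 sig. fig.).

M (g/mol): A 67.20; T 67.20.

50.7 %

n(A) = 182 / 67.20 = 2.708 mol
n(T) = 177 / 67.20 = 2.634 mol
selectivity = 2.708/(2.708+2.634) × 100 = 50.69 %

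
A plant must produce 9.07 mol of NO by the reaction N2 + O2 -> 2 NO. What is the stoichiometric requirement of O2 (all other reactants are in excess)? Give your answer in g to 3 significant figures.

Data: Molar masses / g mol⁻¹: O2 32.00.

n(NO) = 9.070 mol
n(O2) = (1/2) × 9.070 = 4.535 mol
mass = 4.535 × 32.00 = 145.1 g

145 g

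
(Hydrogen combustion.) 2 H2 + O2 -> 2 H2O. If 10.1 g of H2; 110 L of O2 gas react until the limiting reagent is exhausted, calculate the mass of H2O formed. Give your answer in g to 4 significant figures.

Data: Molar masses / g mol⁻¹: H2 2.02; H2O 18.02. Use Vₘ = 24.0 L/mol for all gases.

n(H2) = 10.10 / 2.02 = 5.000 mol
n(O2) = 110.0 / 24.0 = 4.583 mol
n/ν for H2 = 5.000/2 = 2.500
n/ν for O2 = 4.583/1 = 4.583
Smallest n/ν is H2 → limiting reagent.
n(H2O) = (2/2) × 5.000 = 5.000 mol
mass = 5.000 × 18.02 = 90.10 g

90.10 g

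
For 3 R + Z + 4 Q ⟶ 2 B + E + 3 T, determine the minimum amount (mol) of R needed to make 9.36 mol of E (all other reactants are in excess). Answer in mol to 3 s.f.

n(E) = 9.360 mol
n(R) = (3/1) × 9.360 = 28.08 mol

28.1 mol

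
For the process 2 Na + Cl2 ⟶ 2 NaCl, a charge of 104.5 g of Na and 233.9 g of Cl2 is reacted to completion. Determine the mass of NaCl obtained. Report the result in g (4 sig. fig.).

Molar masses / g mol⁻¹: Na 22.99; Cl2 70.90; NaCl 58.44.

265.6 g

n(Na) = 104.5 / 22.99 = 4.545 mol
n(Cl2) = 233.9 / 70.90 = 3.299 mol
n/ν → Na: 2.273, Cl2: 3.299; Na is limiting.
n(NaCl) = (2/2) × 4.545 = 4.545 mol
mass = 4.545 × 58.44 = 265.6 g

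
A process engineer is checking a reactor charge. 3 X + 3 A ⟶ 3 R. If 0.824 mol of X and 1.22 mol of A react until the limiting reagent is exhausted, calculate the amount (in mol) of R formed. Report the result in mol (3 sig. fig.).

n(X) = 0.8240 mol
n(A) = 1.220 mol
n/ν for X = 0.8240/3 = 0.2747
n/ν for A = 1.220/3 = 0.4067
Smallest n/ν is X → limiting reagent.
n(R) = (3/3) × 0.8240 = 0.8240 mol

0.824 mol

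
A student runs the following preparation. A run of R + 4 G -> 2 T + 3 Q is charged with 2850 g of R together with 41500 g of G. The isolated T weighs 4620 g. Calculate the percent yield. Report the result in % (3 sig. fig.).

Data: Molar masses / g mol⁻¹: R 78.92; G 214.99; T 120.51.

53.1 %

n(R) = 2850 / 78.92 = 36.11 mol
n(G) = 41500 / 214.99 = 193.0 mol
n/ν for R = 36.11/1 = 36.11
n/ν for G = 193.0/4 = 48.25
Smallest n/ν is R → limiting reagent.
theoretical n(T) = (2/1) × 36.11 = 72.22 mol → 8703 g
% yield = 4620 / 8703 × 100 = 53.09 %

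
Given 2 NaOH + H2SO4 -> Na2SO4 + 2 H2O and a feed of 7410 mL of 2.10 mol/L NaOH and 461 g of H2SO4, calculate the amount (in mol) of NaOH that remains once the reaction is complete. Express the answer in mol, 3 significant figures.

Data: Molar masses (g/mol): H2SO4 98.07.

6.16 mol

n(NaOH) = 2.10 × 7410/1000 = 15.56 mol
n(H2SO4) = 461.0 / 98.07 = 4.701 mol
n/ν for NaOH = 15.56/2 = 7.780
n/ν for H2SO4 = 4.701/1 = 4.701
Smallest n/ν is H2SO4 → limiting reagent.
NaOH consumed = (2/1) × 4.701 = 9.402 mol
NaOH remaining = 15.56 − 9.402 = 6.158 mol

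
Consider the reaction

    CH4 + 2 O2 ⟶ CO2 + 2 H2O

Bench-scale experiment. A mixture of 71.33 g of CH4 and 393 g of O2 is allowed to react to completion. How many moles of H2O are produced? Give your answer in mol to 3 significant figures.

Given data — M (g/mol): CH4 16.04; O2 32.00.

8.89 mol

n(CH4) = 71.33 / 16.04 = 4.447 mol
n(O2) = 393.0 / 32.00 = 12.28 mol
n/ν for CH4 = 4.447/1 = 4.447
n/ν for O2 = 12.28/2 = 6.140
Smallest n/ν is CH4 → limiting reagent.
n(H2O) = (2/1) × 4.447 = 8.894 mol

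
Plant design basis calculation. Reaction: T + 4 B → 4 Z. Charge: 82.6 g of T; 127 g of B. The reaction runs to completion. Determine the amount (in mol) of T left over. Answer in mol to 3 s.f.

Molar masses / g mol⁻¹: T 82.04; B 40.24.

0.218 mol

n(T) = 82.60 / 82.04 = 1.007 mol
n(B) = 127.0 / 40.24 = 3.156 mol
n/ν for T = 1.007/1 = 1.007
n/ν for B = 3.156/4 = 0.7890
Smallest n/ν is B → limiting reagent.
T consumed = (1/4) × 3.156 = 0.7890 mol
T remaining = 1.007 − 0.7890 = 0.2180 mol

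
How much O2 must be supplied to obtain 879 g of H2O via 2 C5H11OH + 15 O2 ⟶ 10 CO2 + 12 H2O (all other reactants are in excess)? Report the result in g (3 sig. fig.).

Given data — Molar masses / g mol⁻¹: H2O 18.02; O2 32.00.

n(H2O) = 879 / 18.02 = 48.78 mol
n(O2) = (15/12) × 48.78 = 60.98 mol
mass = 60.98 × 32.00 = 1951 g

1950 g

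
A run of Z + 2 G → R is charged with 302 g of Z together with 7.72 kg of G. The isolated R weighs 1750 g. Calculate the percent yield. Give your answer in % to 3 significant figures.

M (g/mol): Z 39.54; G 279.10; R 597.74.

38.3 %

n(Z) = 302.0 / 39.54 = 7.638 mol
n(G) = 7.720×1000 / 279.10 = 27.66 mol
n/ν for Z = 7.638/1 = 7.638
n/ν for G = 27.66/2 = 13.83
Smallest n/ν is Z → limiting reagent.
theoretical n(R) = (1/1) × 7.638 = 7.638 mol → 4566 g
% yield = 1750 / 4566 × 100 = 38.33 %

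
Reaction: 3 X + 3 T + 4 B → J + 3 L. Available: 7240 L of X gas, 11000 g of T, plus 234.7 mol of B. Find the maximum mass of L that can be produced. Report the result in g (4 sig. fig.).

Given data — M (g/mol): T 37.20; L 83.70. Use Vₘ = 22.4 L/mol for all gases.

n(X) = 7240 / 22.4 = 323.2 mol
n(T) = 11000 / 37.20 = 295.7 mol
n(B) = 234.7 mol
n/ν → X: 107.7, T: 98.57, B: 58.68; B is limiting.
n(L) = (3/4) × 234.7 = 176.0 mol
mass = 176.0 × 83.70 = 14730 g

14730 g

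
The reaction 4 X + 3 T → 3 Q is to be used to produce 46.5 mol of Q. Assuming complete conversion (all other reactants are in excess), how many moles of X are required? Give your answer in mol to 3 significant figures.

n(Q) = 46.50 mol
n(X) = (4/3) × 46.50 = 62.00 mol

62.0 mol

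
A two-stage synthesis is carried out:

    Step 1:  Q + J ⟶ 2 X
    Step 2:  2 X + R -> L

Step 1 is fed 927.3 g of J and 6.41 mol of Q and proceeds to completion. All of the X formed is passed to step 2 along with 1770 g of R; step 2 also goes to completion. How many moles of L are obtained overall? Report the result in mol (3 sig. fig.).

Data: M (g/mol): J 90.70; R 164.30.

6.41 mol

Step 1:
n(J) = 927.3 / 90.70 = 10.22 mol
n(Q) = 6.410 mol
n/ν → J: 10.22, Q: 6.410; Q is limiting.
n(X) produced = (2/1) × 6.410 = 12.82 mol
Step 2:
n(X) available = 12.82 mol
n(R) = 1770 / 164.30 = 10.77 mol
n/ν → X: 6.410, R: 10.77; X is limiting.
n(L) = (1/2) × 12.82 = 6.410 mol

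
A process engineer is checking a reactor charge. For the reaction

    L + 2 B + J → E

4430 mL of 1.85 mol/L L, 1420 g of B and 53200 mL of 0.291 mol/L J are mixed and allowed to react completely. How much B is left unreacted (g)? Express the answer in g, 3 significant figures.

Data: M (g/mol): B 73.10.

222 g

n(L) = 1.85 × 4430/1000 = 8.196 mol
n(B) = 1420 / 73.10 = 19.43 mol
n(J) = 0.291 × 53200/1000 = 15.48 mol
n/ν → L: 8.196, B: 9.715, J: 15.48; L is limiting.
B consumed = (2/1) × 8.196 = 16.39 mol
B remaining = 19.43 − 16.39 = 3.040 mol
mass = 3.040 × 73.10 = 222.2 g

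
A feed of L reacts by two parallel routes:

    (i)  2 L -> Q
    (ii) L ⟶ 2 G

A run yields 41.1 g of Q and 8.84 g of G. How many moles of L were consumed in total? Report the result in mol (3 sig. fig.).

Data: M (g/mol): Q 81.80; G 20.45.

n(Q) = 41.1 / 81.80 = 0.5024 mol
n(G) = 8.84 / 20.45 = 0.4323 mol
n(L) via (i) = (2/1)×0.5024 = 1.005 mol
n(L) via (ii) = (1/2)×0.4323 = 0.2162 mol
total n(L) = 1.005 + 0.2162 = 1.221 mol

1.22 mol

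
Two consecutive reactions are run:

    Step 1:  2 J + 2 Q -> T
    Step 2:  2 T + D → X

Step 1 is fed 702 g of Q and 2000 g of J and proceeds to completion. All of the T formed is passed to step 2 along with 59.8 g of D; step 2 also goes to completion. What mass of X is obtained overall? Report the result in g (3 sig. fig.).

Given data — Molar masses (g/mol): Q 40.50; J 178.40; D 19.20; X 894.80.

2510 g

Step 1:
n(Q) = 702.0 / 40.50 = 17.33 mol
n(J) = 2000 / 178.40 = 11.21 mol
n/ν → Q: 8.665, J: 5.605; J is limiting.
n(T) produced = (1/2) × 11.21 = 5.605 mol
Step 2:
n(T) available = 5.605 mol
n(D) = 59.80 / 19.20 = 3.115 mol
n/ν → T: 2.803, D: 3.115; T is limiting.
n(X) = (1/2) × 5.605 = 2.803 mol
mass = 2.803 × 894.80 = 2508 g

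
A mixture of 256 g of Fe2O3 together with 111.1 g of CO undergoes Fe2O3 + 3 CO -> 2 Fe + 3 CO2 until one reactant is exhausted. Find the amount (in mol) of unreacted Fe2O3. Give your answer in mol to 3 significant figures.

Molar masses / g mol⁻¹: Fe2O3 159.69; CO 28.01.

n(Fe2O3) = 256.0 / 159.69 = 1.603 mol
n(CO) = 111.1 / 28.01 = 3.966 mol
n/ν → Fe2O3: 1.603, CO: 1.322; CO is limiting.
Fe2O3 consumed = (1/3) × 3.966 = 1.322 mol
Fe2O3 remaining = 1.603 − 1.322 = 0.2810 mol

0.281 mol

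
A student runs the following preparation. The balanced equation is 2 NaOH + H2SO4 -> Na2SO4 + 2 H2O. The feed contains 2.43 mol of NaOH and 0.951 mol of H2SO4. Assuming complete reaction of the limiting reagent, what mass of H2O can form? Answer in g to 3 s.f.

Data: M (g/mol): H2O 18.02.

n(NaOH) = 2.430 mol
n(H2SO4) = 0.9510 mol
n/ν for NaOH = 2.430/2 = 1.215
n/ν for H2SO4 = 0.9510/1 = 0.9510
Smallest n/ν is H2SO4 → limiting reagent.
n(H2O) = (2/1) × 0.9510 = 1.902 mol
mass = 1.902 × 18.02 = 34.27 g

34.3 g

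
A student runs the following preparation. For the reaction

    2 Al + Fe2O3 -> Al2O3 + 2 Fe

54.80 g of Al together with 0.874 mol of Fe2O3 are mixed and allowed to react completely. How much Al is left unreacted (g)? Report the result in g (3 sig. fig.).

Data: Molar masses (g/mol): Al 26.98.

7.64 g

n(Al) = 54.80 / 26.98 = 2.031 mol
n(Fe2O3) = 0.8740 mol
n/ν → Al: 1.016, Fe2O3: 0.8740; Fe2O3 is limiting.
Al consumed = (2/1) × 0.8740 = 1.748 mol
Al remaining = 2.031 − 1.748 = 0.2830 mol
mass = 0.2830 × 26.98 = 7.635 g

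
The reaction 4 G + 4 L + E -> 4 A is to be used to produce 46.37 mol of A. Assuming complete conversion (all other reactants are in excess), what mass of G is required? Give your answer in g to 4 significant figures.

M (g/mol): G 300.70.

13940 g

n(A) = 46.37 mol
n(G) = (4/4) × 46.37 = 46.37 mol
mass = 46.37 × 300.70 = 13940 g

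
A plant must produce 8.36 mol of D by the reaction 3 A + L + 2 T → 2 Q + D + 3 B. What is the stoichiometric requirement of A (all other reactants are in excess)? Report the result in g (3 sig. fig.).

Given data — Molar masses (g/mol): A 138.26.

n(D) = 8.360 mol
n(A) = (3/1) × 8.360 = 25.08 mol
mass = 25.08 × 138.26 = 3468 g

3470 g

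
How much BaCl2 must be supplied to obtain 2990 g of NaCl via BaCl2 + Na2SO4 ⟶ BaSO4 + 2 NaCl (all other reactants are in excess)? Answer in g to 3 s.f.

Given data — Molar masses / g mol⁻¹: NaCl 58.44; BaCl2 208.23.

n(NaCl) = 2990 / 58.44 = 51.16 mol
n(BaCl2) = (1/2) × 51.16 = 25.58 mol
mass = 25.58 × 208.23 = 5327 g

5330 g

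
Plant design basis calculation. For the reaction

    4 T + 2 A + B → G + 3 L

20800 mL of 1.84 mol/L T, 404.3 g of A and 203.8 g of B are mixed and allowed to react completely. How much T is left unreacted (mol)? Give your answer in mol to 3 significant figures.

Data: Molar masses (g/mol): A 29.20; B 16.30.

10.6 mol

n(T) = 1.84 × 20800/1000 = 38.27 mol
n(A) = 404.3 / 29.20 = 13.85 mol
n(B) = 203.8 / 16.30 = 12.50 mol
n/ν for T = 38.27/4 = 9.568
n/ν for A = 13.85/2 = 6.925
n/ν for B = 12.50/1 = 12.50
Smallest n/ν is A → limiting reagent.
T consumed = (4/2) × 13.85 = 27.70 mol
T remaining = 38.27 − 27.70 = 10.57 mol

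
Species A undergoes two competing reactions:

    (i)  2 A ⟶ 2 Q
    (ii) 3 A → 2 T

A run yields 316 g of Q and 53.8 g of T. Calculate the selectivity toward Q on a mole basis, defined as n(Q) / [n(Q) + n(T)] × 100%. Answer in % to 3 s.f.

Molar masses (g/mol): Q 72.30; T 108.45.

89.8 %

n(Q) = 316 / 72.30 = 4.371 mol
n(T) = 53.8 / 108.45 = 0.4961 mol
selectivity = 4.371/(4.371+0.4961) × 100 = 89.81 %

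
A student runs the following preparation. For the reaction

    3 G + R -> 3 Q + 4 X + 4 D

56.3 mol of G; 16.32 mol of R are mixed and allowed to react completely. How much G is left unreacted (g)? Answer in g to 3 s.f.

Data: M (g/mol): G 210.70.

n(G) = 56.30 mol
n(R) = 16.32 mol
n/ν for G = 56.30/3 = 18.77
n/ν for R = 16.32/1 = 16.32
Smallest n/ν is R → limiting reagent.
G consumed = (3/1) × 16.32 = 48.96 mol
G remaining = 56.30 − 48.96 = 7.340 mol
mass = 7.340 × 210.70 = 1547 g

1550 g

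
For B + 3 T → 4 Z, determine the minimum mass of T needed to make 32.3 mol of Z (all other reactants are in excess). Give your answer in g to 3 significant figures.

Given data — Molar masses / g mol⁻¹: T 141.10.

n(Z) = 32.30 mol
n(T) = (3/4) × 32.30 = 24.23 mol
mass = 24.23 × 141.10 = 3419 g

3420 g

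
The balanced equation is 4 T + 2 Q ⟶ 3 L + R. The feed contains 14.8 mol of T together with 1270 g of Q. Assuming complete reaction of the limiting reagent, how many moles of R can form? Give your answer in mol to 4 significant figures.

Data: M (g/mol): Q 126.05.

3.700 mol

n(T) = 14.80 mol
n(Q) = 1270 / 126.05 = 10.08 mol
n/ν → T: 3.700, Q: 5.040; T is limiting.
n(R) = (1/4) × 14.80 = 3.700 mol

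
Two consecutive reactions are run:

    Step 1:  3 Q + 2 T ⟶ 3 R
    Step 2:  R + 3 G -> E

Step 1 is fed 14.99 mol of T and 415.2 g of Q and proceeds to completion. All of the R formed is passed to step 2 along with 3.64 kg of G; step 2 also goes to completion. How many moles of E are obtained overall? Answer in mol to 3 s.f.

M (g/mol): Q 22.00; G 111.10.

Step 1:
n(T) = 14.99 mol
n(Q) = 415.2 / 22.00 = 18.87 mol
n/ν for T = 14.99/2 = 7.495
n/ν for Q = 18.87/3 = 6.290
Smallest n/ν is Q → limiting reagent.
n(R) produced = (3/3) × 18.87 = 18.87 mol
Step 2:
n(R) available = 18.87 mol
n(G) = 3.640×1000 / 111.10 = 32.76 mol
n/ν for R = 18.87/1 = 18.87
n/ν for G = 32.76/3 = 10.92
Smallest n/ν is G → limiting reagent.
n(E) = (1/3) × 32.76 = 10.92 mol

10.9 mol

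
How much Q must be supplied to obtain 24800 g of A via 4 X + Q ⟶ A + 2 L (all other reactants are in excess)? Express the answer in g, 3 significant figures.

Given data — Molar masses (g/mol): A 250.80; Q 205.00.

n(A) = 24800 / 250.80 = 98.88 mol
n(Q) = (1/1) × 98.88 = 98.88 mol
mass = 98.88 × 205.00 = 20270 g

20300 g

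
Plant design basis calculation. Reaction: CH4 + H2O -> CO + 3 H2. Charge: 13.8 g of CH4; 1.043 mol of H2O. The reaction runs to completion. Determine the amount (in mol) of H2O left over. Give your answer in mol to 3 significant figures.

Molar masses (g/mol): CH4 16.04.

0.183 mol

n(CH4) = 13.80 / 16.04 = 0.8603 mol
n(H2O) = 1.043 mol
n/ν for CH4 = 0.8603/1 = 0.8603
n/ν for H2O = 1.043/1 = 1.043
Smallest n/ν is CH4 → limiting reagent.
H2O consumed = (1/1) × 0.8603 = 0.8603 mol
H2O remaining = 1.043 − 0.8603 = 0.1827 mol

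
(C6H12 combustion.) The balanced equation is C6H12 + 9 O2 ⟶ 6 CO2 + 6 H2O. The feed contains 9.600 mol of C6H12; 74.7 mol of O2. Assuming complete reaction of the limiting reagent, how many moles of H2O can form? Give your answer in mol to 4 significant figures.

49.80 mol

n(C6H12) = 9.600 mol
n(O2) = 74.70 mol
n/ν for C6H12 = 9.600/1 = 9.600
n/ν for O2 = 74.70/9 = 8.300
Smallest n/ν is O2 → limiting reagent.
n(H2O) = (6/9) × 74.70 = 49.80 mol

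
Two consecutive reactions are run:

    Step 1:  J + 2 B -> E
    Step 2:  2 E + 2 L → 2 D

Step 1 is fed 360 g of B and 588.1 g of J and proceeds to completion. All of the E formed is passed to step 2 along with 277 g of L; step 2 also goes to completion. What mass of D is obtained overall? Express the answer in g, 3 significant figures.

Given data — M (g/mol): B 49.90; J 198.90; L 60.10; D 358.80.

1060 g

Step 1:
n(B) = 360.0 / 49.90 = 7.214 mol
n(J) = 588.1 / 198.90 = 2.957 mol
n/ν → B: 3.607, J: 2.957; J is limiting.
n(E) produced = (1/1) × 2.957 = 2.957 mol
Step 2:
n(E) available = 2.957 mol
n(L) = 277.0 / 60.10 = 4.609 mol
n/ν → E: 1.479, L: 2.305; E is limiting.
n(D) = (2/2) × 2.957 = 2.957 mol
mass = 2.957 × 358.80 = 1061 g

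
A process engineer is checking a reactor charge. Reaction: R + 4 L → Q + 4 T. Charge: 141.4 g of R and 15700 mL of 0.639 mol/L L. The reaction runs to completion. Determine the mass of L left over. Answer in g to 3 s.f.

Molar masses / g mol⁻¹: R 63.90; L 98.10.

n(R) = 141.4 / 63.90 = 2.213 mol
n(L) = 0.639 × 15700/1000 = 10.03 mol
n/ν for R = 2.213/1 = 2.213
n/ν for L = 10.03/4 = 2.508
Smallest n/ν is R → limiting reagent.
L consumed = (4/1) × 2.213 = 8.852 mol
L remaining = 10.03 − 8.852 = 1.178 mol
mass = 1.178 × 98.10 = 115.6 g

116 g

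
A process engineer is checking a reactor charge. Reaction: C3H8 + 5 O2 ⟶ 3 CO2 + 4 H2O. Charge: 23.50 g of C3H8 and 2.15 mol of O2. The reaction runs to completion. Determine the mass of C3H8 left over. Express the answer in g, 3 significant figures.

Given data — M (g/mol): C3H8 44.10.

n(C3H8) = 23.50 / 44.10 = 0.5329 mol
n(O2) = 2.150 mol
n/ν → C3H8: 0.5329, O2: 0.4300; O2 is limiting.
C3H8 consumed = (1/5) × 2.150 = 0.4300 mol
C3H8 remaining = 0.5329 − 0.4300 = 0.1029 mol
mass = 0.1029 × 44.10 = 4.538 g

4.54 g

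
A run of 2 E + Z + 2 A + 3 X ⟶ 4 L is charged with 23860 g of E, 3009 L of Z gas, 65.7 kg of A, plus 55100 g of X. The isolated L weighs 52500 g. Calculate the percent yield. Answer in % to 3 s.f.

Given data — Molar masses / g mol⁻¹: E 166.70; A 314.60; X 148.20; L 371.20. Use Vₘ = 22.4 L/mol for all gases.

49.4 %

n(E) = 23860 / 166.70 = 143.1 mol
n(Z) = 3009 / 22.4 = 134.3 mol
n(A) = 65.70×1000 / 314.60 = 208.8 mol
n(X) = 55100 / 148.20 = 371.8 mol
n/ν for E = 143.1/2 = 71.55
n/ν for Z = 134.3/1 = 134.3
n/ν for A = 208.8/2 = 104.4
n/ν for X = 371.8/3 = 123.9
Smallest n/ν is E → limiting reagent.
theoretical n(L) = (4/2) × 143.1 = 286.2 mol → 106200 g
% yield = 52500 / 106200 × 100 = 49.44 %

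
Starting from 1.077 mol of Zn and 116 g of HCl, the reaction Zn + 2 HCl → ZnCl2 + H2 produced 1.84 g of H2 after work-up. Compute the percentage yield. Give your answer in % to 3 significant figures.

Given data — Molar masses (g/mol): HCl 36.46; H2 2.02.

n(Zn) = 1.077 mol
n(HCl) = 116.0 / 36.46 = 3.182 mol
n/ν for Zn = 1.077/1 = 1.077
n/ν for HCl = 3.182/2 = 1.591
Smallest n/ν is Zn → limiting reagent.
theoretical n(H2) = (1/1) × 1.077 = 1.077 mol → 2.176 g
% yield = 1.84 / 2.176 × 100 = 84.56 %

84.6 %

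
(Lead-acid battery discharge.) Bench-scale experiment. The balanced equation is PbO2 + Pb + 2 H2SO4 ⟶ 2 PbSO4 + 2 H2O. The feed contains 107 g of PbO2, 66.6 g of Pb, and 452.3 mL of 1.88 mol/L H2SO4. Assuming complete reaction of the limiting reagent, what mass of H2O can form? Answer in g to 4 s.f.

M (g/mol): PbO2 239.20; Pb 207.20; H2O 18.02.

n(PbO2) = 107.0 / 239.20 = 0.4473 mol
n(Pb) = 66.60 / 207.20 = 0.3214 mol
n(H2SO4) = 1.88 × 452.3/1000 = 0.8503 mol
n/ν → PbO2: 0.4473, Pb: 0.3214, H2SO4: 0.4252; Pb is limiting.
n(H2O) = (2/1) × 0.3214 = 0.6428 mol
mass = 0.6428 × 18.02 = 11.58 g

11.58 g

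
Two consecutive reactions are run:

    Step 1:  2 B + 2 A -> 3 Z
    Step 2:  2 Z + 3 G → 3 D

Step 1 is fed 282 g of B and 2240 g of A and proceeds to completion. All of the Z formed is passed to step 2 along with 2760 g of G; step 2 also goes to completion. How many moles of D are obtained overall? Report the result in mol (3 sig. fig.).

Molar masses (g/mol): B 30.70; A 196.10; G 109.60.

Step 1:
n(B) = 282.0 / 30.70 = 9.186 mol
n(A) = 2240 / 196.10 = 11.42 mol
n/ν for B = 9.186/2 = 4.593
n/ν for A = 11.42/2 = 5.710
Smallest n/ν is B → limiting reagent.
n(Z) produced = (3/2) × 9.186 = 13.78 mol
Step 2:
n(Z) available = 13.78 mol
n(G) = 2760 / 109.60 = 25.18 mol
n/ν for Z = 13.78/2 = 6.890
n/ν for G = 25.18/3 = 8.393
Smallest n/ν is Z → limiting reagent.
n(D) = (3/2) × 13.78 = 20.67 mol

20.7 mol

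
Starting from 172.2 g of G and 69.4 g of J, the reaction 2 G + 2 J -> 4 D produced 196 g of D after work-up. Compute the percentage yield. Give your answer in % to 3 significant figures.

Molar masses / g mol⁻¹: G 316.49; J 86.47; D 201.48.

n(G) = 172.2 / 316.49 = 0.5441 mol
n(J) = 69.40 / 86.47 = 0.8026 mol
n/ν for G = 0.5441/2 = 0.2721
n/ν for J = 0.8026/2 = 0.4013
Smallest n/ν is G → limiting reagent.
theoretical n(D) = (4/2) × 0.5441 = 1.088 mol → 219.2 g
% yield = 196 / 219.2 × 100 = 89.42 %

89.4 %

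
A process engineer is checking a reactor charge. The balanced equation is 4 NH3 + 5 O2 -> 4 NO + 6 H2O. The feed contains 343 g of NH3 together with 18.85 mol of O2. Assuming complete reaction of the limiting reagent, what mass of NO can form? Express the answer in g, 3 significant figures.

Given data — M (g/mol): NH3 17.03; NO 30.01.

453 g

n(NH3) = 343.0 / 17.03 = 20.14 mol
n(O2) = 18.85 mol
n/ν → NH3: 5.035, O2: 3.770; O2 is limiting.
n(NO) = (4/5) × 18.85 = 15.08 mol
mass = 15.08 × 30.01 = 452.6 g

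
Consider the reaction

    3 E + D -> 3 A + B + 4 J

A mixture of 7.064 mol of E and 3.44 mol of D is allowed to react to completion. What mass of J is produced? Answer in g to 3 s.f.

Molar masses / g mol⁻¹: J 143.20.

1350 g

n(E) = 7.064 mol
n(D) = 3.440 mol
n/ν for E = 7.064/3 = 2.355
n/ν for D = 3.440/1 = 3.440
Smallest n/ν is E → limiting reagent.
n(J) = (4/3) × 7.064 = 9.419 mol
mass = 9.419 × 143.20 = 1349 g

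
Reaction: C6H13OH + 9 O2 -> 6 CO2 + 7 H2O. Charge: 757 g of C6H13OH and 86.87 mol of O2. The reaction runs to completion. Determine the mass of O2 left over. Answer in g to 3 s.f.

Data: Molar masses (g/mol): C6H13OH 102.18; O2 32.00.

646 g

n(C6H13OH) = 757.0 / 102.18 = 7.408 mol
n(O2) = 86.87 mol
n/ν for C6H13OH = 7.408/1 = 7.408
n/ν for O2 = 86.87/9 = 9.652
Smallest n/ν is C6H13OH → limiting reagent.
O2 consumed = (9/1) × 7.408 = 66.67 mol
O2 remaining = 86.87 − 66.67 = 20.20 mol
mass = 20.20 × 32.00 = 646.4 g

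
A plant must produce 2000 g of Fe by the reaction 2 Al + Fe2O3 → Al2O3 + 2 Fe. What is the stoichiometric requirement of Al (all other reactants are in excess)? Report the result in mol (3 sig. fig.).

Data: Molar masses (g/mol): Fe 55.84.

n(Fe) = 2000 / 55.84 = 35.82 mol
n(Al) = (2/2) × 35.82 = 35.82 mol

35.8 mol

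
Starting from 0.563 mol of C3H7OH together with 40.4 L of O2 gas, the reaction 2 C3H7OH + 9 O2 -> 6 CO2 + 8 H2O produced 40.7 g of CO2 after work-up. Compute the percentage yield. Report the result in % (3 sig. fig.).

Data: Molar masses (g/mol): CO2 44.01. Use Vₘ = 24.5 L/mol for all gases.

84.1 %

n(C3H7OH) = 0.5630 mol
n(O2) = 40.40 / 24.5 = 1.649 mol
n/ν for C3H7OH = 0.5630/2 = 0.2815
n/ν for O2 = 1.649/9 = 0.1832
Smallest n/ν is O2 → limiting reagent.
theoretical n(CO2) = (6/9) × 1.649 = 1.099 mol → 48.37 g
% yield = 40.7 / 48.37 × 100 = 84.14 %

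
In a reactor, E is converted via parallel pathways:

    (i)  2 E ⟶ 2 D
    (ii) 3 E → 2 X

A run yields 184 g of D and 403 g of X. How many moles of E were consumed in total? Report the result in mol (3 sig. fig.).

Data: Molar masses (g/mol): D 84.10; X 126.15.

6.98 mol

n(D) = 184 / 84.10 = 2.188 mol
n(X) = 403 / 126.15 = 3.195 mol
n(E) via (i) = (2/2)×2.188 = 2.188 mol
n(E) via (ii) = (3/2)×3.195 = 4.793 mol
total n(E) = 2.188 + 4.793 = 6.981 mol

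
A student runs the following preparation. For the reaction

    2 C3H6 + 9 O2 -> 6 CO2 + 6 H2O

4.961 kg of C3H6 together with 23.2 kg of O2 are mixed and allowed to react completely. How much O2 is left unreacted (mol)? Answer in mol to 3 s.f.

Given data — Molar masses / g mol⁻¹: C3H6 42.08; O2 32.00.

n(C3H6) = 4.961×1000 / 42.08 = 117.9 mol
n(O2) = 23.20×1000 / 32.00 = 725.0 mol
n/ν for C3H6 = 117.9/2 = 58.95
n/ν for O2 = 725.0/9 = 80.56
Smallest n/ν is C3H6 → limiting reagent.
O2 consumed = (9/2) × 117.9 = 530.6 mol
O2 remaining = 725.0 − 530.6 = 194.4 mol

194 mol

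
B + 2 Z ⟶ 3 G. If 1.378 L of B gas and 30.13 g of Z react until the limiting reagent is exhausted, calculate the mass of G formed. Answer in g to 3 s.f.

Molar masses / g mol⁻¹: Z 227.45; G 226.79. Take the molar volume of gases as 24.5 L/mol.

38.3 g

n(B) = 1.378 / 24.5 = 0.05624 mol
n(Z) = 30.13 / 227.45 = 0.1325 mol
n/ν for B = 0.05624/1 = 0.05624
n/ν for Z = 0.1325/2 = 0.06625
Smallest n/ν is B → limiting reagent.
n(G) = (3/1) × 0.05624 = 0.1687 mol
mass = 0.1687 × 226.79 = 38.26 g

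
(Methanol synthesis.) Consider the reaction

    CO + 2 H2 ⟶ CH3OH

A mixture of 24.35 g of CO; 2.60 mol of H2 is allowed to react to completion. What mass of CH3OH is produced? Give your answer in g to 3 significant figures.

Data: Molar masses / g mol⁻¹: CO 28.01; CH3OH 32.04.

n(CO) = 24.35 / 28.01 = 0.8693 mol
n(H2) = 2.600 mol
n/ν → CO: 0.8693, H2: 1.300; CO is limiting.
n(CH3OH) = (1/1) × 0.8693 = 0.8693 mol
mass = 0.8693 × 32.04 = 27.85 g

27.9 g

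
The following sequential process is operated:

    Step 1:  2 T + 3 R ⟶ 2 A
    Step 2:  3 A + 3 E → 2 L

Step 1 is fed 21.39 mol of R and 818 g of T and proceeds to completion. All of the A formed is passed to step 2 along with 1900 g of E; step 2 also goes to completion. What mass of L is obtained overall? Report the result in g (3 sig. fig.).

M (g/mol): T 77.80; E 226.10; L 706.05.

3960 g

Step 1:
n(R) = 21.39 mol
n(T) = 818.0 / 77.80 = 10.51 mol
n/ν → R: 7.130, T: 5.255; T is limiting.
n(A) produced = (2/2) × 10.51 = 10.51 mol
Step 2:
n(A) available = 10.51 mol
n(E) = 1900 / 226.10 = 8.403 mol
n/ν → A: 3.503, E: 2.801; E is limiting.
n(L) = (2/3) × 8.403 = 5.602 mol
mass = 5.602 × 706.05 = 3955 g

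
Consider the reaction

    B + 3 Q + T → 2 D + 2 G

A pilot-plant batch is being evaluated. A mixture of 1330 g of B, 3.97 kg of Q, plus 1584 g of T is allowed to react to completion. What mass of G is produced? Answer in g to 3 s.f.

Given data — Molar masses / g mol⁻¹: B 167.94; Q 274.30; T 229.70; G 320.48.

3090 g

n(B) = 1330 / 167.94 = 7.919 mol
n(Q) = 3.970×1000 / 274.30 = 14.47 mol
n(T) = 1584 / 229.70 = 6.896 mol
n/ν → B: 7.919, Q: 4.823, T: 6.896; Q is limiting.
n(G) = (2/3) × 14.47 = 9.647 mol
mass = 9.647 × 320.48 = 3092 g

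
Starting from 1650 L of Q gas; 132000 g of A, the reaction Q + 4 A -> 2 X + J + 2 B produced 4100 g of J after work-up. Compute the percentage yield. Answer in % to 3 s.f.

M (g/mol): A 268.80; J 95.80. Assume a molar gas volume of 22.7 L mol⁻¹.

n(Q) = 1650 / 22.7 = 72.69 mol
n(A) = 132000 / 268.80 = 491.1 mol
n/ν for Q = 72.69/1 = 72.69
n/ν for A = 491.1/4 = 122.8
Smallest n/ν is Q → limiting reagent.
theoretical n(J) = (1/1) × 72.69 = 72.69 mol → 6964 g
% yield = 4100 / 6964 × 100 = 58.87 %

58.9 %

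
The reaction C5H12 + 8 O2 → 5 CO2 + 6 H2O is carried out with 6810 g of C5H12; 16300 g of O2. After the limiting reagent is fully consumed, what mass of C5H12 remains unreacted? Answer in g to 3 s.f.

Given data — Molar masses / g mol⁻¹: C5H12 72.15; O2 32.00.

n(C5H12) = 6810 / 72.15 = 94.39 mol
n(O2) = 16300 / 32.00 = 509.4 mol
n/ν for C5H12 = 94.39/1 = 94.39
n/ν for O2 = 509.4/8 = 63.68
Smallest n/ν is O2 → limiting reagent.
C5H12 consumed = (1/8) × 509.4 = 63.68 mol
C5H12 remaining = 94.39 − 63.68 = 30.71 mol
mass = 30.71 × 72.15 = 2216 g

2220 g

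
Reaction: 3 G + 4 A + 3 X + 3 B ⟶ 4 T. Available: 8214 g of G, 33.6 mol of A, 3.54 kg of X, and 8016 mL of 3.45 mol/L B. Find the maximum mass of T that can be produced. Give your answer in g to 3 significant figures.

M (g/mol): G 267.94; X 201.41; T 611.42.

14300 g

n(G) = 8214 / 267.94 = 30.66 mol
n(A) = 33.60 mol
n(X) = 3.540×1000 / 201.41 = 17.58 mol
n(B) = 3.45 × 8016/1000 = 27.66 mol
n/ν for G = 30.66/3 = 10.22
n/ν for A = 33.60/4 = 8.400
n/ν for X = 17.58/3 = 5.860
n/ν for B = 27.66/3 = 9.220
Smallest n/ν is X → limiting reagent.
n(T) = (4/3) × 17.58 = 23.44 mol
mass = 23.44 × 611.42 = 14330 g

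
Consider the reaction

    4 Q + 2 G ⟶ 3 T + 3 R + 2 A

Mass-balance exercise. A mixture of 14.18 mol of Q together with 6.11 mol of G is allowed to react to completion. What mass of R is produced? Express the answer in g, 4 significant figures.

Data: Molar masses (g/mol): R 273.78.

n(Q) = 14.18 mol
n(G) = 6.110 mol
n/ν for Q = 14.18/4 = 3.545
n/ν for G = 6.110/2 = 3.055
Smallest n/ν is G → limiting reagent.
n(R) = (3/2) × 6.110 = 9.165 mol
mass = 9.165 × 273.78 = 2509 g

2509 g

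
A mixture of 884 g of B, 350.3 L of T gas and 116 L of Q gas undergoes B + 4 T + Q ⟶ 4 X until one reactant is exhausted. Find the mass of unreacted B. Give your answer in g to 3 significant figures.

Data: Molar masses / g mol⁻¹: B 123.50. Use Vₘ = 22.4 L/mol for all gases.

401 g

n(B) = 884.0 / 123.50 = 7.158 mol
n(T) = 350.3 / 22.4 = 15.64 mol
n(Q) = 116.0 / 22.4 = 5.179 mol
n/ν → B: 7.158, T: 3.910, Q: 5.179; T is limiting.
B consumed = (1/4) × 15.64 = 3.910 mol
B remaining = 7.158 − 3.910 = 3.248 mol
mass = 3.248 × 123.50 = 401.1 g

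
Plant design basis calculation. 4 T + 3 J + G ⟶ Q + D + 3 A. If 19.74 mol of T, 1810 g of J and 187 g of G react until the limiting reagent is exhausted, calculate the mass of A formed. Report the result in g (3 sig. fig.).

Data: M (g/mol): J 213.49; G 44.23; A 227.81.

1930 g

n(T) = 19.74 mol
n(J) = 1810 / 213.49 = 8.478 mol
n(G) = 187.0 / 44.23 = 4.228 mol
n/ν for T = 19.74/4 = 4.935
n/ν for J = 8.478/3 = 2.826
n/ν for G = 4.228/1 = 4.228
Smallest n/ν is J → limiting reagent.
n(A) = (3/3) × 8.478 = 8.478 mol
mass = 8.478 × 227.81 = 1931 g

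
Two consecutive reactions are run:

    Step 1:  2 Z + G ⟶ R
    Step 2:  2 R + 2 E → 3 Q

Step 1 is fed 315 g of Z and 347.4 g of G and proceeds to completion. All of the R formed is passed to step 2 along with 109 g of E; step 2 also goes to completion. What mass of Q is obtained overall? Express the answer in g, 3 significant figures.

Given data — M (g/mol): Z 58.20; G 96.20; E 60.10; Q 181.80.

495 g

Step 1:
n(Z) = 315.0 / 58.20 = 5.412 mol
n(G) = 347.4 / 96.20 = 3.611 mol
n/ν for Z = 5.412/2 = 2.706
n/ν for G = 3.611/1 = 3.611
Smallest n/ν is Z → limiting reagent.
n(R) produced = (1/2) × 5.412 = 2.706 mol
Step 2:
n(R) available = 2.706 mol
n(E) = 109.0 / 60.10 = 1.814 mol
n/ν for R = 2.706/2 = 1.353
n/ν for E = 1.814/2 = 0.9070
Smallest n/ν is E → limiting reagent.
n(Q) = (3/2) × 1.814 = 2.721 mol
mass = 2.721 × 181.80 = 494.7 g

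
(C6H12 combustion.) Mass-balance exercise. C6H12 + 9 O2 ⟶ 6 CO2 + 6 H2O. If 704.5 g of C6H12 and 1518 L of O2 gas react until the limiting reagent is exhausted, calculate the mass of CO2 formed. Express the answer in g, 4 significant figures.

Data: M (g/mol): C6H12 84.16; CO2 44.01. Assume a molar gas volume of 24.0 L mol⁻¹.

n(C6H12) = 704.5 / 84.16 = 8.371 mol
n(O2) = 1518 / 24.0 = 63.25 mol
n/ν → C6H12: 8.371, O2: 7.028; O2 is limiting.
n(CO2) = (6/9) × 63.25 = 42.17 mol
mass = 42.17 × 44.01 = 1856 g

1856 g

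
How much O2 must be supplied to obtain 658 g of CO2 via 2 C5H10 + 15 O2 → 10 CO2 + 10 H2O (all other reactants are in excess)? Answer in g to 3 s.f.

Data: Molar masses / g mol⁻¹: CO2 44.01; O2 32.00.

n(CO2) = 658 / 44.01 = 14.95 mol
n(O2) = (15/10) × 14.95 = 22.43 mol
mass = 22.43 × 32.00 = 717.8 g

718 g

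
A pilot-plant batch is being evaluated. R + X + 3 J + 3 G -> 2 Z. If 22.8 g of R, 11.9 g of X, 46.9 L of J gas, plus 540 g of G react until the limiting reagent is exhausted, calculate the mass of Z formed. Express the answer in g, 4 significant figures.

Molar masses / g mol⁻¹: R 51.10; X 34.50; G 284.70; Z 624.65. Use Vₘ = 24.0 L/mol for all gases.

430.9 g

n(R) = 22.80 / 51.10 = 0.4462 mol
n(X) = 11.90 / 34.50 = 0.3449 mol
n(J) = 46.90 / 24.0 = 1.954 mol
n(G) = 540.0 / 284.70 = 1.897 mol
n/ν for R = 0.4462/1 = 0.4462
n/ν for X = 0.3449/1 = 0.3449
n/ν for J = 1.954/3 = 0.6513
n/ν for G = 1.897/3 = 0.6323
Smallest n/ν is X → limiting reagent.
n(Z) = (2/1) × 0.3449 = 0.6898 mol
mass = 0.6898 × 624.65 = 430.9 g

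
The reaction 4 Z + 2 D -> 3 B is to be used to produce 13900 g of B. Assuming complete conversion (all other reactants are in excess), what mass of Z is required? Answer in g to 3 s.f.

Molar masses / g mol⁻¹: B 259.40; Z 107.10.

7650 g

n(B) = 13900 / 259.40 = 53.59 mol
n(Z) = (4/3) × 53.59 = 71.45 mol
mass = 71.45 × 107.10 = 7652 g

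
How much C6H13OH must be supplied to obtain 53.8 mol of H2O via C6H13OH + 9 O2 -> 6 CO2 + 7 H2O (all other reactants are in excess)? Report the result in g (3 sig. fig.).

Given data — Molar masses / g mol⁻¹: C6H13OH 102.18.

785 g

n(H2O) = 53.80 mol
n(C6H13OH) = (1/7) × 53.80 = 7.686 mol
mass = 7.686 × 102.18 = 785.4 g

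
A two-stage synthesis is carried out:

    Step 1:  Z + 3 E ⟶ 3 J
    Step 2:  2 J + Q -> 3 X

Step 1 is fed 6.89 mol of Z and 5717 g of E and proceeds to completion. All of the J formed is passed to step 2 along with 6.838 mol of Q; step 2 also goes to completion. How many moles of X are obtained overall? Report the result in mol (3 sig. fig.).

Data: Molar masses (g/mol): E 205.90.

Step 1:
n(Z) = 6.890 mol
n(E) = 5717 / 205.90 = 27.77 mol
n/ν for Z = 6.890/1 = 6.890
n/ν for E = 27.77/3 = 9.257
Smallest n/ν is Z → limiting reagent.
n(J) produced = (3/1) × 6.890 = 20.67 mol
Step 2:
n(J) available = 20.67 mol
n(Q) = 6.838 mol
n/ν for J = 20.67/2 = 10.34
n/ν for Q = 6.838/1 = 6.838
Smallest n/ν is Q → limiting reagent.
n(X) = (3/1) × 6.838 = 20.51 mol

20.5 mol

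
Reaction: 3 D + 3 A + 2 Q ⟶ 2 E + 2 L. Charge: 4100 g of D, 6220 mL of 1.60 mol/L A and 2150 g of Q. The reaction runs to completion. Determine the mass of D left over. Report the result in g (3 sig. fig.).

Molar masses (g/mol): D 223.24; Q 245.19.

1880 g

n(D) = 4100 / 223.24 = 18.37 mol
n(A) = 1.60 × 6220/1000 = 9.952 mol
n(Q) = 2150 / 245.19 = 8.769 mol
n/ν → D: 6.123, A: 3.317, Q: 4.385; A is limiting.
D consumed = (3/3) × 9.952 = 9.952 mol
D remaining = 18.37 − 9.952 = 8.418 mol
mass = 8.418 × 223.24 = 1879 g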